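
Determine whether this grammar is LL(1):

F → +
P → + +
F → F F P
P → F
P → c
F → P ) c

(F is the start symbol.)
No. Predict set conflict for F: { '+' }

A grammar is LL(1) if for each non-terminal N with multiple productions, the predict sets of those productions are pairwise disjoint, where PREDICT(N → α) = (FIRST(α) \ {ε}) ∪ (FOLLOW(N) if α ⇒* ε).

Relevant sets:
  FIRST(F) = { '+', 'c' }
  FIRST(P) = { '+', 'c' }

For F:
  PREDICT(F → '+') = { '+' }
  PREDICT(F → F F P) = { '+', 'c' }
  PREDICT(F → P ')' c) = { '+', 'c' }
For P:
  PREDICT(P → '+' '+') = { '+' }
  PREDICT(P → F) = { '+', 'c' }
  PREDICT(P → c) = { 'c' }

Conflict found: Predict set conflict for F: { '+' }
The grammar is NOT LL(1).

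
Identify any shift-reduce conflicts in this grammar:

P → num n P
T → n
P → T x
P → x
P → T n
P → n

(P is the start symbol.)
A shift-reduce conflict occurs when an LR(0) state has both:
  - a complete (reduce) item [A → α .] (dot at the end), and
  - a shift item [B → β . c γ] (dot before a terminal).

Augment with P' → P and build the canonical LR(0) collection (I0 = CLOSURE({[P' → . P]}), then GOTO on every symbol after a dot until no new states appear). It has 10 states:
  I0: { [P → . T n], [P → . T x], [P → . n], [P → . num n P], [P → . x], [P' → . P], [T → . n] }  — shift
  I1: { [P' → P .] }  — accept
  I2: { [P → T . n], [P → T . x] }  — shift
  I3: { [P → n .], [T → n .] }  — 2 reduces
  I4: { [P → num . n P] }  — shift
  I5: { [P → x .] }  — reduce
  I6: { [P → . T n], [P → . T x], [P → . n], [P → . num n P], [P → . x], [P → num n . P], [T → . n] }  — shift
  I7: { [P → num n P .] }  — reduce
  I8: { [P → T n .] }  — reduce
  I9: { [P → T x .] }  — reduce

No state contains both a complete item and a shift item.

Answer: No shift-reduce conflicts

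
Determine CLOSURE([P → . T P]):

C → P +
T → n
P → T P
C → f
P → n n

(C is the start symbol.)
Start with: [P → . T P]
  [P → . T P] has the dot before T: add [T → . n]
No further items can be added.

CLOSURE = { [P → . T P], [T → . n] }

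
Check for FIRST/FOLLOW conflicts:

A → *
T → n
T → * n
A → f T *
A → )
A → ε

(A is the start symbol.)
A FIRST/FOLLOW conflict occurs when a non-terminal N has a nullable alternative N → β (β ⇒* ε) and another alternative N → α with FIRST(α) ∩ FOLLOW(N) ≠ ∅: on such a lookahead the parser cannot decide between expanding α and letting N vanish via β.

Nullable non-terminals: A.

A: nullable alternative(s) A → ε; FOLLOW(A) = { $ }
  A → *: FIRST \ {ε} = { '*' } — disjoint from FOLLOW(A)
  A → f T *: FIRST \ {ε} = { 'f' } — disjoint from FOLLOW(A)
  A → ): FIRST \ {ε} = { ')' } — disjoint from FOLLOW(A)
  A → ε: FIRST \ {ε} = { } — this is the only nullable alternative, skip

T has no nullable alternative, so no FIRST/FOLLOW check is needed there.

No FIRST/FOLLOW conflicts found.

Answer: No FIRST/FOLLOW conflicts.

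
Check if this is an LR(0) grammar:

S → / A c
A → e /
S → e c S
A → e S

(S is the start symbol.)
No. Shift-reduce conflict between [A → e / .] and [A → . e /]

A grammar is LR(0) if no state in the canonical LR(0) collection has:
  - both a shift item (dot before a terminal) and a complete item (shift-reduce conflict), or
  - two or more complete items (reduce-reduce conflict; the accept item [S' → S .] counts as a complete item here).

Augment with S' → S and build the canonical LR(0) collection (I0 = CLOSURE({[S' → . S]}), then GOTO on every symbol after a dot until no new states appear). It has 11 states:
  I0: { [S → . / A c], [S → . e c S], [S' → . S] }  — shift
  I1: { [A → . e /], [A → . e S], [S → / . A c] }  — shift
  I2: { [S' → S .] }  — accept
  I3: { [S → e . c S] }  — shift
  I4: { [S → . / A c], [S → . e c S], [S → e c . S] }  — shift
  I5: { [S → e c S .] }  — reduce
  I6: { [S → / A . c] }  — shift
  I7: { [A → e . /], [A → e . S], [S → . / A c], [S → . e c S] }  — shift
  I8: { [A → . e /], [A → . e S], [A → e / .], [S → / . A c] }  — shift, reduce
  I9: { [A → e S .] }  — reduce
  I10: { [S → / A c .] }  — reduce

Conflict in state I8:
  Shift-reduce conflict between [A → e / .] and [A → . e /]
So the grammar is NOT LR(0).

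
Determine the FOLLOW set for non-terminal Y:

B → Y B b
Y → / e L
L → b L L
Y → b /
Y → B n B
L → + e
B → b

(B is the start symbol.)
{ '/', 'b' }

In B → Y B b: Y is followed by B b, add FIRST(B b) \ {ε} = { '/', 'b' }

Taking the union: FOLLOW(Y) = { '/', 'b' }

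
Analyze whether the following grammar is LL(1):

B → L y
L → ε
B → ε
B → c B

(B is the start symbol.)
A grammar is LL(1) if for each non-terminal N with multiple productions, the predict sets of those productions are pairwise disjoint, where PREDICT(N → α) = (FIRST(α) \ {ε}) ∪ (FOLLOW(N) if α ⇒* ε).

Relevant sets:
  FIRST(L) = { ε }
  FOLLOW(B) = { $ }

For B:
  PREDICT(B → L y) = { 'y' }
  PREDICT(B → ε) = { $ }
  PREDICT(B → c B) = { 'c' }
L has a single production, so nothing to check there.

All predict sets are disjoint. The grammar IS LL(1).

Answer: Yes, the grammar is LL(1).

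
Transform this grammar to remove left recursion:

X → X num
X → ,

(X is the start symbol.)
X → , X'
X' → num X'
X' → ε

X is directly left-recursive. The standard transformation for
  A → A α₁ | ... | A α_m | β₁ | ... | β_n
is
  A  → β₁ A' | ... | β_n A'
  A' → α₁ A' | ... | α_m A' | ε

X → , becomes X → , X'
X → X num becomes X' → num X'
Add X' → ε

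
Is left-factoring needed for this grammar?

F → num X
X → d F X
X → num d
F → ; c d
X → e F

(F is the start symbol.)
Left-factoring is needed when two productions for the same non-terminal
share a common prefix on the right-hand side.

Productions for F:
  F → num X
  F → ; c d
Productions for X:
  X → d F X
  X → num d
  X → e F

No common prefixes found.

Answer: No, left-factoring is not needed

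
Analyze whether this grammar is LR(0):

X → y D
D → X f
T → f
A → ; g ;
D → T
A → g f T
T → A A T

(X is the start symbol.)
Yes, the grammar is LR(0)

A grammar is LR(0) if no state in the canonical LR(0) collection has:
  - both a shift item (dot before a terminal) and a complete item (shift-reduce conflict), or
  - two or more complete items (reduce-reduce conflict; the accept item [X' → X .] counts as a complete item here).

Augment with X' → X and build the canonical LR(0) collection (I0 = CLOSURE({[X' → . X]}), then GOTO on every symbol after a dot until no new states appear). It has 17 states:
  I0: { [X → . y D], [X' → . X] }  — shift
  I1: { [X' → X .] }  — accept
  I2: { [A → . ; g ;], [A → . g f T], [D → . T], [D → . X f], [T → . A A T], [T → . f], [X → . y D], [X → y . D] }  — shift
  I3: { [A → ; . g ;] }  — shift
  I4: { [A → . ; g ;], [A → . g f T], [T → A . A T] }  — shift
  I5: { [X → y D .] }  — reduce
  I6: { [D → T .] }  — reduce
  I7: { [D → X . f] }  — shift
  I8: { [T → f .] }  — reduce
  I9: { [A → g . f T] }  — shift
  I10: { [A → . ; g ;], [A → . g f T], [A → g f . T], [T → . A A T], [T → . f] }  — shift
  I11: { [A → g f T .] }  — reduce
  I12: { [D → X f .] }  — reduce
  I13: { [A → . ; g ;], [A → . g f T], [T → . A A T], [T → . f], [T → A A . T] }  — shift
  I14: { [T → A A T .] }  — reduce
  I15: { [A → ; g . ;] }  — shift
  I16: { [A → ; g ; .] }  — reduce

Every state is either a pure shift/goto state or contains exactly one complete item and nothing to shift — no conflicts. The grammar is LR(0).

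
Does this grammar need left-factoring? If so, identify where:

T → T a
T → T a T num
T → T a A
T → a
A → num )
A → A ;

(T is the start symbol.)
Yes, T has productions with common prefix 'T a'

Left-factoring is needed when two productions for the same non-terminal
share a common prefix on the right-hand side.

Productions for T:
  T → T a
  T → T a T num
  T → T a A
  T → a
Productions for A:
  A → num )
  A → A ;

Found common prefix 'T a' in productions for T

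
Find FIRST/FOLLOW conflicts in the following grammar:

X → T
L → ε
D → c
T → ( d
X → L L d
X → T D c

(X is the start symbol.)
A FIRST/FOLLOW conflict occurs when a non-terminal N has a nullable alternative N → β (β ⇒* ε) and another alternative N → α with FIRST(α) ∩ FOLLOW(N) ≠ ∅: on such a lookahead the parser cannot decide between expanding α and letting N vanish via β.

Nullable non-terminals: L.
L has a nullable alternative but only one production, so nothing to check.

D, T, X have no nullable alternative, so no FIRST/FOLLOW check is needed there.

No FIRST/FOLLOW conflicts found.

Answer: No FIRST/FOLLOW conflicts.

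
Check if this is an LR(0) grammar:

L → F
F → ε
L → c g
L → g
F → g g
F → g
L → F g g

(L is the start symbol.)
A grammar is LR(0) if no state in the canonical LR(0) collection has:
  - both a shift item (dot before a terminal) and a complete item (shift-reduce conflict), or
  - two or more complete items (reduce-reduce conflict; the accept item [L' → L .] counts as a complete item here).

Augment with L' → L and build the canonical LR(0) collection (I0 = CLOSURE({[L' → . L]}), then GOTO on every symbol after a dot until no new states appear). It has 9 states:
  I0: { [F → . g g], [F → . g], [F → .], [L → . F g g], [L → . F], [L → . c g], [L → . g], [L' → . L] }  — shift, reduce
  I1: { [L → F . g g], [L → F .] }  — shift, reduce
  I2: { [L' → L .] }  — accept
  I3: { [L → c . g] }  — shift
  I4: { [F → g . g], [F → g .], [L → g .] }  — shift, 2 reduces
  I5: { [F → g g .] }  — reduce
  I6: { [L → c g .] }  — reduce
  I7: { [L → F g . g] }  — shift
  I8: { [L → F g g .] }  — reduce

Conflict in state I0:
  Shift-reduce conflict between [F → .] and [F → . g]
So the grammar is NOT LR(0).

Answer: No. Shift-reduce conflict between [F → .] and [F → . g]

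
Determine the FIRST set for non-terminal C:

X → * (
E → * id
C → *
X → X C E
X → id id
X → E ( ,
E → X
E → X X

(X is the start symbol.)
{ '*' }

To compute FIRST(C), examine every production with C on the left-hand side, reading each right-hand side left to right until a non-nullable symbol is reached.

From C → *:
  - '*' is a terminal: add '*' and stop

Collecting: FIRST(C) = { '*' }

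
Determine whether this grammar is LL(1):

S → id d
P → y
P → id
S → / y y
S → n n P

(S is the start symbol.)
For S:
  PREDICT(S → id d) = { 'id' }
  PREDICT(S → '/' y y) = { '/' }
  PREDICT(S → n n P) = { 'n' }
For P:
  PREDICT(P → y) = { 'y' }
  PREDICT(P → id) = { 'id' }

All predict sets are disjoint. The grammar IS LL(1).

Answer: Yes, the grammar is LL(1).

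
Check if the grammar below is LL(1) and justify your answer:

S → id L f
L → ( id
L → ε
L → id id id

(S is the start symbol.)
A grammar is LL(1) if for each non-terminal N with multiple productions, the predict sets of those productions are pairwise disjoint, where PREDICT(N → α) = (FIRST(α) \ {ε}) ∪ (FOLLOW(N) if α ⇒* ε).

Relevant sets:
  FOLLOW(L) = { 'f' }

For L:
  PREDICT(L → '(' id) = { '(' }
  PREDICT(L → ε) = { 'f' }
  PREDICT(L → id id id) = { 'id' }
S has a single production, so nothing to check there.

All predict sets are disjoint. The grammar IS LL(1).

Answer: Yes, the grammar is LL(1).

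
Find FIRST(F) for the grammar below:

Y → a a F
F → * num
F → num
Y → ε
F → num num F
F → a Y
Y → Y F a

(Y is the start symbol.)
To compute FIRST(F), examine every production with F on the left-hand side, reading each right-hand side left to right until a non-nullable symbol is reached.

From F → * num:
  - '*' is a terminal: add '*' and stop
From F → num:
  - num is a terminal: add 'num' and stop
From F → num num F:
  - num is a terminal: add 'num' and stop
From F → a Y:
  - a is a terminal: add 'a' and stop

Collecting: FIRST(F) = { '*', 'a', 'num' }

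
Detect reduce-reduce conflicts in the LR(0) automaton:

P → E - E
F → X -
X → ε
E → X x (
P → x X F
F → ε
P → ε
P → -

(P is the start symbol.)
Yes — I0: [P → .] vs [X → .]; I6: [F → .] vs [X → .]

A reduce-reduce conflict occurs when an LR(0) state has two complete items [A → α .] and [B → β .] — both call for a reduction, and with no lookahead the parser cannot choose between them.

Augment with P' → P and build the canonical LR(0) collection (I0 = CLOSURE({[P' → . P]}), then GOTO on every symbol after a dot until no new states appear). It has 14 states:
  I0: { [E → . X x (], [P → . -], [P → . E - E], [P → . x X F], [P → .], [P' → . P], [X → .] }  — shift, 2 reduces
  I1: { [P → - .] }  — reduce
  I2: { [P → E . - E] }  — shift
  I3: { [P' → P .] }  — accept
  I4: { [E → X . x (] }  — shift
  I5: { [P → x . X F], [X → .] }  — reduce
  I6: { [F → . X -], [F → .], [P → x X . F], [X → .] }  — 2 reduces
  I7: { [P → x X F .] }  — reduce
  I8: { [F → X . -] }  — shift
  I9: { [F → X - .] }  — reduce
  I10: { [E → X x . (] }  — shift
  I11: { [E → X x ( .] }  — reduce
  I12: { [E → . X x (], [P → E - . E], [X → .] }  — reduce
  I13: { [P → E - E .] }  — reduce

I0 contains complete items [P → .], [X → .] — reduce-reduce conflict.
I6 contains complete items [F → .], [X → .] — reduce-reduce conflict.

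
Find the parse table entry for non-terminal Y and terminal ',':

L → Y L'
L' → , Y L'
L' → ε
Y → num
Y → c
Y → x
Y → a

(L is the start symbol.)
Empty (error entry)

To find M[Y, ','], we find productions for Y where ',' is in the predict set (PREDICT(N → α) = (FIRST(α) \ {ε}) ∪ (FOLLOW(N) if α ⇒* ε)).

Y → num: PREDICT = { 'num' }
Y → c: PREDICT = { 'c' }
Y → x: PREDICT = { 'x' }
Y → a: PREDICT = { 'a' }

M[Y, ','] is empty (no production applies)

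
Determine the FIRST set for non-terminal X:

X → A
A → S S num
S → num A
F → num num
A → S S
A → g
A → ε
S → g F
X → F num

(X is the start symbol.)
To compute FIRST(X), examine every production with X on the left-hand side, reading each right-hand side left to right until a non-nullable symbol is reached.

FIRST sets of the other non-terminals involved (by the same procedure, iterated to a fixed point):
  FIRST(A) = { 'g', 'num', ε }
  FIRST(F) = { 'num' }

From X → A:
  - A is a non-terminal: add FIRST(A) \ {ε} = { 'g', 'num' }
    A is nullable and nothing follows, so the whole right-hand side can vanish: ε ∈ FIRST(X)
From X → F num:
  - F is a non-terminal: add FIRST(F) \ {ε} = { 'num' }
    F is not nullable, so stop

Collecting: FIRST(X) = { 'g', 'num', ε }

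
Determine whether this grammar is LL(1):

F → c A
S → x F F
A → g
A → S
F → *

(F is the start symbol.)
A grammar is LL(1) if for each non-terminal N with multiple productions, the predict sets of those productions are pairwise disjoint, where PREDICT(N → α) = (FIRST(α) \ {ε}) ∪ (FOLLOW(N) if α ⇒* ε).

Relevant sets:
  FIRST(S) = { 'x' }

For F:
  PREDICT(F → c A) = { 'c' }
  PREDICT(F → '*') = { '*' }
For A:
  PREDICT(A → g) = { 'g' }
  PREDICT(A → S) = { 'x' }
S has a single production, so nothing to check there.

All predict sets are disjoint. The grammar IS LL(1).

Answer: Yes, the grammar is LL(1).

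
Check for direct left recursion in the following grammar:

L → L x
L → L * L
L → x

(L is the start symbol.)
Direct left recursion occurs when N → N α for some non-terminal N (the right-hand side begins with the left-hand side itself).

L → L x: LEFT RECURSIVE (starts with L)
L → L * L: LEFT RECURSIVE (starts with L)
L → x: starts with x

The grammar has direct left recursion on: L.

Answer: Yes, L is left-recursive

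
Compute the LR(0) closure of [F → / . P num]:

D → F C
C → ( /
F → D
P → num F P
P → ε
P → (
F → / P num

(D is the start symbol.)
{ [F → / . P num], [P → . (], [P → . num F P], [P → .] }

To compute CLOSURE, for each item [A → α.Bβ] where B is a non-terminal, add [B → .γ] for all productions B → γ; repeat for the newly added items until nothing changes.

Start with: [F → / . P num]
  [F → / . P num] has the dot before P: add [P → . num F P], [P → .], [P → . (]
No further items can be added.

CLOSURE = { [F → / . P num], [P → . (], [P → . num F P], [P → .] }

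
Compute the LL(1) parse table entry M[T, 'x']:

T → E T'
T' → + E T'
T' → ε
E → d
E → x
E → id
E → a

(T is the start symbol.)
T → E T'

To find M[T, 'x'], we find productions for T where 'x' is in the predict set (PREDICT(N → α) = (FIRST(α) \ {ε}) ∪ (FOLLOW(N) if α ⇒* ε)).

Relevant sets:
  FIRST(E) = { 'a', 'd', 'id', 'x' }

T → E T': PREDICT = { 'a', 'd', 'id', 'x' }
  'x' is in predict set, so this production goes in M[T, 'x']

M[T, 'x'] = T → E T'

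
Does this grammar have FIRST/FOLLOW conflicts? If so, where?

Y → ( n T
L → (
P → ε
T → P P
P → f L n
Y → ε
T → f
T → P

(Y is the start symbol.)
Yes. P → f L n with FOLLOW(P) on { 'f' }

Nullable non-terminals: P, T, Y.
FIRST sets used below: FIRST(P) = { 'f', ε }

P: nullable alternative(s) P → ε; FOLLOW(P) = { $, 'f' }
  P → ε: FIRST \ {ε} = { } — this is the only nullable alternative, skip
  P → f L n: FIRST \ {ε} = { 'f' } — overlaps FOLLOW(P) on { 'f' }: CONFLICT

T: nullable alternative(s) T → P P, T → P; FOLLOW(T) = { $ }
  T → P P: FIRST \ {ε} = { 'f' } — disjoint from FOLLOW(T)
  T → f: FIRST \ {ε} = { 'f' } — disjoint from FOLLOW(T)
  T → P: FIRST \ {ε} = { 'f' } — disjoint from FOLLOW(T)

Y: nullable alternative(s) Y → ε; FOLLOW(Y) = { $ }
  Y → ( n T: FIRST \ {ε} = { '(' } — disjoint from FOLLOW(Y)
  Y → ε: FIRST \ {ε} = { } — this is the only nullable alternative, skip

L has no nullable alternative, so no FIRST/FOLLOW check is needed there.

So the grammar has 1 FIRST/FOLLOW conflict (marked CONFLICT above).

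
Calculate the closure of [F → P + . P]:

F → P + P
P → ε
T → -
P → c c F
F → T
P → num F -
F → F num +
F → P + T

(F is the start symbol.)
To compute CLOSURE, for each item [A → α.Bβ] where B is a non-terminal, add [B → .γ] for all productions B → γ; repeat for the newly added items until nothing changes.

Start with: [F → P + . P]
  [F → P + . P] has the dot before P: add [P → .], [P → . c c F], [P → . num F -]
No further items can be added.

CLOSURE = { [F → P + . P], [P → . c c F], [P → . num F -], [P → .] }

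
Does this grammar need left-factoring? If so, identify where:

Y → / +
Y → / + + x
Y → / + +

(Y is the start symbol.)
Left-factoring is needed when two productions for the same non-terminal
share a common prefix on the right-hand side.

Productions for Y:
  Y → / +
  Y → / + + x
  Y → / + +

Found common prefix '/ +' in productions for Y

Answer: Yes, Y has productions with common prefix '/ +'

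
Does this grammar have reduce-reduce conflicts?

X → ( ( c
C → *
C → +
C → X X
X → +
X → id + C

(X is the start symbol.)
Yes — I7: [C → + .] vs [X → + .]

A reduce-reduce conflict occurs when an LR(0) state has two complete items [A → α .] and [B → β .] — both call for a reduction, and with no lookahead the parser cannot choose between them.

Augment with X' → X and build the canonical LR(0) collection (I0 = CLOSURE({[X' → . X]}), then GOTO on every symbol after a dot until no new states appear). It has 13 states:
  I0: { [X → . ( ( c], [X → . +], [X → . id + C], [X' → . X] }  — shift
  I1: { [X → ( . ( c] }  — shift
  I2: { [X → + .] }  — reduce
  I3: { [X' → X .] }  — accept
  I4: { [X → id . + C] }  — shift
  I5: { [C → . *], [C → . +], [C → . X X], [X → . ( ( c], [X → . +], [X → . id + C], [X → id + . C] }  — shift
  I6: { [C → * .] }  — reduce
  I7: { [C → + .], [X → + .] }  — 2 reduces
  I8: { [X → id + C .] }  — reduce
  I9: { [C → X . X], [X → . ( ( c], [X → . +], [X → . id + C] }  — shift
  I10: { [C → X X .] }  — reduce
  I11: { [X → ( ( . c] }  — shift
  I12: { [X → ( ( c .] }  — reduce

I7 contains complete items [C → + .], [X → + .] — reduce-reduce conflict.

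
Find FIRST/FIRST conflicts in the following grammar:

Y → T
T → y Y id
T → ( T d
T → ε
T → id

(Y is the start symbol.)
A FIRST/FIRST conflict occurs when two productions N → α and N → β for the same non-terminal have FIRST(α) ∩ FIRST(β) ≠ ∅ (with ε ∈ FIRST of a nullable right-hand side, so two nullable alternatives also conflict).

Productions for T:
  T → y Y id: FIRST = { 'y' }
  T → ( T d: FIRST = { '(' }
  T → ε: FIRST = { ε }
  T → id: FIRST = { 'id' }
Y has only one production, so no FIRST/FIRST conflict is possible there.

All alternatives of each non-terminal have pairwise disjoint FIRST sets.

Answer: No FIRST/FIRST conflicts.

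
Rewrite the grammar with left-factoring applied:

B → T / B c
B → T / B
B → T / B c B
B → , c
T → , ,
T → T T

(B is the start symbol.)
Left-factoring transforms A → αβ₁ | αβ₂ into A → αA' and A' → β₁ | β₂
(α is the longest common prefix among the alternatives). Repeat until
no nonterminal has two alternatives with a common prefix.

Round 1: B has alternatives sharing prefix 'T / B'. Introduce B': B → T / B B'
  Add: B' → c
  Add: B' → ε
  Add: B' → c B

Round 2: B' has alternatives sharing prefix 'c'. Introduce B'': B' → c B''
  Add: B'' → ε
  Add: B'' → B

No remaining common prefixes — done.

Resulting grammar:
B → T / B B'
B' → c B''
B'' → ε
B'' → B
B' → ε
B → , c
T → , ,
T → T T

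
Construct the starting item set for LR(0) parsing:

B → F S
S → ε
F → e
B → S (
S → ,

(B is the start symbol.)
First, augment the grammar with B' → B
I₀ = CLOSURE({ [B' → . B] }):
  [B' → . B] has the dot before B: add [B → . F S], [B → . S (]
  [B → . F S] has the dot before F: add [F → . e]
  [B → . S (] has the dot before S: add [S → .], [S → . ,]
No further items can be added.

I₀ = { [B → . F S], [B → . S (], [B' → . B], [F → . e], [S → . ,], [S → .] }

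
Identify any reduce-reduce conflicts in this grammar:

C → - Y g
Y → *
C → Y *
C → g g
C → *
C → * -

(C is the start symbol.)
Yes — I1: [C → * .] vs [Y → * .]

Augment with C' → C and build the canonical LR(0) collection (I0 = CLOSURE({[C' → . C]}), then GOTO on every symbol after a dot until no new states appear). It has 12 states:
  I0: { [C → . * -], [C → . *], [C → . - Y g], [C → . Y *], [C → . g g], [C' → . C], [Y → . *] }  — shift
  I1: { [C → * . -], [C → * .], [Y → * .] }  — shift, 2 reduces
  I2: { [C → - . Y g], [Y → . *] }  — shift
  I3: { [C' → C .] }  — accept
  I4: { [C → Y . *] }  — shift
  I5: { [C → g . g] }  — shift
  I6: { [C → g g .] }  — reduce
  I7: { [C → Y * .] }  — reduce
  I8: { [Y → * .] }  — reduce
  I9: { [C → - Y . g] }  — shift
  I10: { [C → - Y g .] }  — reduce
  I11: { [C → * - .] }  — reduce

I1 contains complete items [C → * .], [Y → * .] — reduce-reduce conflict.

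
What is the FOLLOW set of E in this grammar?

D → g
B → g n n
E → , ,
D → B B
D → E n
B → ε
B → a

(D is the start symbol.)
To compute FOLLOW(E), find every occurrence of E on a right-hand side N → α E β: add FIRST(β) \ {ε}, and if β is empty or nullable also add FOLLOW(N). Iterate to a fixed point.

In D → E n: E is followed by n, add FIRST(n) \ {ε} = { 'n' }

Taking the union: FOLLOW(E) = { 'n' }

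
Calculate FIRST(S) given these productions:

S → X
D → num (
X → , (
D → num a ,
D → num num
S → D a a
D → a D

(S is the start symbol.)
FIRST sets of the other non-terminals involved (by the same procedure, iterated to a fixed point):
  FIRST(X) = { ',' }
  FIRST(D) = { 'a', 'num' }

From S → X:
  - X is a non-terminal: add FIRST(X) \ {ε} = { ',' }
    X is not nullable, so stop
From S → D a a:
  - D is a non-terminal: add FIRST(D) \ {ε} = { 'a', 'num' }
    D is not nullable, so stop

Collecting: FIRST(S) = { ',', 'a', 'num' }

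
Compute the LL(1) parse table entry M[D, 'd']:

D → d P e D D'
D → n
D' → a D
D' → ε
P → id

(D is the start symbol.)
D → d P e D D'

To find M[D, 'd'], we find productions for D where 'd' is in the predict set (PREDICT(N → α) = (FIRST(α) \ {ε}) ∪ (FOLLOW(N) if α ⇒* ε)).

D → d P e D D': PREDICT = { 'd' }
  'd' is in predict set, so this production goes in M[D, 'd']
D → n: PREDICT = { 'n' }

M[D, 'd'] = D → d P e D D'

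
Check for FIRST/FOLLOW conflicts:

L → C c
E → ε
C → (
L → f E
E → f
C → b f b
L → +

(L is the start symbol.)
Nullable non-terminals: E.

E: nullable alternative(s) E → ε; FOLLOW(E) = { $ }
  E → ε: FIRST \ {ε} = { } — this is the only nullable alternative, skip
  E → f: FIRST \ {ε} = { 'f' } — disjoint from FOLLOW(E)

C, L have no nullable alternative, so no FIRST/FOLLOW check is needed there.

No FIRST/FOLLOW conflicts found.

Answer: No FIRST/FOLLOW conflicts.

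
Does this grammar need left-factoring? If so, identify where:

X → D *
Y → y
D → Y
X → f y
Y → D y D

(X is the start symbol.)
No, left-factoring is not needed

Left-factoring is needed when two productions for the same non-terminal
share a common prefix on the right-hand side.

Productions for X:
  X → D *
  X → f y
Productions for Y:
  Y → y
  Y → D y D

No common prefixes found.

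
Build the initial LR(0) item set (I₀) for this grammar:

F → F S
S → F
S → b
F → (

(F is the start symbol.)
First, augment the grammar with F' → F
I₀ = CLOSURE({ [F' → . F] }):
  [F' → . F] has the dot before F: add [F → . F S], [F → . (]
No further items can be added.

I₀ = { [F → . (], [F → . F S], [F' → . F] }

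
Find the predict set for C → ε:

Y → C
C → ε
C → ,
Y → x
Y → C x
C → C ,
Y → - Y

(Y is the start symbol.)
{ $, ',', 'x' }

PREDICT(C → ε) = (FIRST(RHS) \ {ε}) ∪ (FOLLOW(C) if ε ∈ FIRST(RHS), i.e. RHS ⇒* ε)
The right-hand side is ε (FIRST(ε) = { ε }), so the predict set is FOLLOW(C) = { $, ',', 'x' }
PREDICT(C → ε) = { $, ',', 'x' }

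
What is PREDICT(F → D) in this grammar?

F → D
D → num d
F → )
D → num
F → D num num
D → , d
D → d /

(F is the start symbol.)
PREDICT(F → D) = (FIRST(RHS) \ {ε}) ∪ (FOLLOW(F) if ε ∈ FIRST(RHS), i.e. RHS ⇒* ε)
FIRST(D) = { ',', 'd', 'num' }
FIRST(D) = { ',', 'd', 'num' }
ε ∉ FIRST(D), so FOLLOW(F) is not added.
PREDICT(F → D) = { ',', 'd', 'num' }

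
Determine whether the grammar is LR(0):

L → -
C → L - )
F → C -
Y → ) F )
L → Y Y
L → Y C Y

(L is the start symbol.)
No. Shift-reduce conflict between [L → Y Y .] and [L → . -]

A grammar is LR(0) if no state in the canonical LR(0) collection has:
  - both a shift item (dot before a terminal) and a complete item (shift-reduce conflict), or
  - two or more complete items (reduce-reduce conflict; the accept item [L' → L .] counts as a complete item here).

Augment with L' → L and build the canonical LR(0) collection (I0 = CLOSURE({[L' → . L]}), then GOTO on every symbol after a dot until no new states appear). It has 15 states:
  I0: { [L → . -], [L → . Y C Y], [L → . Y Y], [L' → . L], [Y → . ) F )] }  — shift
  I1: { [C → . L - )], [F → . C -], [L → . -], [L → . Y C Y], [L → . Y Y], [Y → ) . F )], [Y → . ) F )] }  — shift
  I2: { [L → - .] }  — reduce
  I3: { [L' → L .] }  — accept
  I4: { [C → . L - )], [L → . -], [L → . Y C Y], [L → . Y Y], [L → Y . C Y], [L → Y . Y], [Y → . ) F )] }  — shift
  I5: { [L → Y C . Y], [Y → . ) F )] }  — shift
  I6: { [C → L . - )] }  — shift
  I7: { [C → . L - )], [L → . -], [L → . Y C Y], [L → . Y Y], [L → Y . C Y], [L → Y . Y], [L → Y Y .], [Y → . ) F )] }  — shift, reduce
  I8: { [C → L - . )] }  — shift
  I9: { [C → L - ) .] }  — reduce
  I10: { [L → Y C Y .] }  — reduce
  I11: { [F → C . -] }  — shift
  I12: { [Y → ) F . )] }  — shift
  I13: { [Y → ) F ) .] }  — reduce
  I14: { [F → C - .] }  — reduce

Conflict in state I7:
  Shift-reduce conflict between [L → Y Y .] and [L → . -]
So the grammar is NOT LR(0).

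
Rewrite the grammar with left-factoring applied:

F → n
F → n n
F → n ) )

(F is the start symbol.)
F → n F'
F' → ε
F' → n
F' → ) )

Left-factoring transforms A → αβ₁ | αβ₂ into A → αA' and A' → β₁ | β₂
(α is the longest common prefix among the alternatives). Repeat until
no nonterminal has two alternatives with a common prefix.

Round 1: F has alternatives sharing prefix 'n'. Introduce F': F → n F'
  Add: F' → ε
  Add: F' → n
  Add: F' → ) )

No remaining common prefixes — done.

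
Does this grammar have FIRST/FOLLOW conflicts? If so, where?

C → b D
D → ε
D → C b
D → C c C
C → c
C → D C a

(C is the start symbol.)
A FIRST/FOLLOW conflict occurs when a non-terminal N has a nullable alternative N → β (β ⇒* ε) and another alternative N → α with FIRST(α) ∩ FOLLOW(N) ≠ ∅: on such a lookahead the parser cannot decide between expanding α and letting N vanish via β.

Nullable non-terminals: D.
FIRST sets used below: FIRST(C) = { 'b', 'c' }

D: nullable alternative(s) D → ε; FOLLOW(D) = { $, 'a', 'b', 'c' }
  D → ε: FIRST \ {ε} = { } — this is the only nullable alternative, skip
  D → C b: FIRST \ {ε} = { 'b', 'c' } — overlaps FOLLOW(D) on { 'b', 'c' }: CONFLICT
  D → C c C: FIRST \ {ε} = { 'b', 'c' } — overlaps FOLLOW(D) on { 'b', 'c' }: CONFLICT

C has no nullable alternative, so no FIRST/FOLLOW check is needed there.

So the grammar has 2 FIRST/FOLLOW conflicts (marked CONFLICT above).

Answer: Yes. D → C b with FOLLOW(D) on { 'b', 'c' }; D → C c C with FOLLOW(D) on { 'b', 'c' }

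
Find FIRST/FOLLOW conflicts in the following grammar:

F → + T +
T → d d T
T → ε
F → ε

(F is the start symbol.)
A FIRST/FOLLOW conflict occurs when a non-terminal N has a nullable alternative N → β (β ⇒* ε) and another alternative N → α with FIRST(α) ∩ FOLLOW(N) ≠ ∅: on such a lookahead the parser cannot decide between expanding α and letting N vanish via β.

Nullable non-terminals: F, T.

F: nullable alternative(s) F → ε; FOLLOW(F) = { $ }
  F → + T +: FIRST \ {ε} = { '+' } — disjoint from FOLLOW(F)
  F → ε: FIRST \ {ε} = { } — this is the only nullable alternative, skip

T: nullable alternative(s) T → ε; FOLLOW(T) = { '+' }
  T → d d T: FIRST \ {ε} = { 'd' } — disjoint from FOLLOW(T)
  T → ε: FIRST \ {ε} = { } — this is the only nullable alternative, skip

No FIRST/FOLLOW conflicts found.

Answer: No FIRST/FOLLOW conflicts.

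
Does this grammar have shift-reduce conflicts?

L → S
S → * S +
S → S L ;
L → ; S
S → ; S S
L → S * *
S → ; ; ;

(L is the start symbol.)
Yes — I4: [L → S .] vs [L → . ; S]; I8: [L → S * * .] vs [S → . * S +]; I14: [L → S .] vs [L → . ; S]; I15: [S → ; ; ; .] vs [S → . * S +]; I16: [L → ; S .] vs [L → . ; S]

A shift-reduce conflict occurs when an LR(0) state has both:
  - a complete (reduce) item [A → α .] (dot at the end), and
  - a shift item [B → β . c γ] (dot before a terminal).

Augment with L' → L and build the canonical LR(0) collection (I0 = CLOSURE({[L' → . L]}), then GOTO on every symbol after a dot until no new states appear). It has 17 states:
  I0: { [L → . ; S], [L → . S * *], [L → . S], [L' → . L], [S → . * S +], [S → . ; ; ;], [S → . ; S S], [S → . S L ;] }  — shift
  I1: { [S → * . S +], [S → . * S +], [S → . ; ; ;], [S → . ; S S], [S → . S L ;] }  — shift
  I2: { [L → ; . S], [S → . * S +], [S → . ; ; ;], [S → . ; S S], [S → . S L ;], [S → ; . ; ;], [S → ; . S S] }  — shift
  I3: { [L' → L .] }  — accept
  I4: { [L → . ; S], [L → . S * *], [L → . S], [L → S . * *], [L → S .], [S → . * S +], [S → . ; ; ;], [S → . ; S S], [S → . S L ;], [S → S . L ;] }  — shift, reduce
  I5: { [L → S * . *], [S → * . S +], [S → . * S +], [S → . ; ; ;], [S → . ; S S], [S → . S L ;] }  — shift
  I6: { [S → S L . ;] }  — shift
  I7: { [S → S L ; .] }  — reduce
  I8: { [L → S * * .], [S → * . S +], [S → . * S +], [S → . ; ; ;], [S → . ; S S], [S → . S L ;] }  — shift, reduce
  I9: { [S → . * S +], [S → . ; ; ;], [S → . ; S S], [S → . S L ;], [S → ; . ; ;], [S → ; . S S] }  — shift
  I10: { [L → . ; S], [L → . S * *], [L → . S], [S → * S . +], [S → . * S +], [S → . ; ; ;], [S → . ; S S], [S → . S L ;], [S → S . L ;] }  — shift
  I11: { [S → * S + .] }  — reduce
  I12: { [S → . * S +], [S → . ; ; ;], [S → . ; S S], [S → . S L ;], [S → ; . ; ;], [S → ; . S S], [S → ; ; . ;] }  — shift
  I13: { [L → . ; S], [L → . S * *], [L → . S], [S → . * S +], [S → . ; ; ;], [S → . ; S S], [S → . S L ;], [S → ; S . S], [S → S . L ;] }  — shift
  I14: { [L → . ; S], [L → . S * *], [L → . S], [L → S . * *], [L → S .], [S → . * S +], [S → . ; ; ;], [S → . ; S S], [S → . S L ;], [S → ; S S .], [S → S . L ;] }  — shift, 2 reduces
  I15: { [S → . * S +], [S → . ; ; ;], [S → . ; S S], [S → . S L ;], [S → ; . ; ;], [S → ; . S S], [S → ; ; . ;], [S → ; ; ; .] }  — shift, reduce
  I16: { [L → . ; S], [L → . S * *], [L → . S], [L → ; S .], [S → . * S +], [S → . ; ; ;], [S → . ; S S], [S → . S L ;], [S → ; S . S], [S → S . L ;] }  — shift, reduce

I4 contains reduce item [L → S .] and shift items [L → . ; S], [L → S . * *], [S → . * S +], [S → . ; ; ;], [S → . ; S S] — shift-reduce conflict.
I8 contains reduce item [L → S * * .] and shift items [S → . * S +], [S → . ; ; ;], [S → . ; S S] — shift-reduce conflict.
I14 contains reduce items [L → S .], [S → ; S S .] and shift items [L → . ; S], [L → S . * *], [S → . * S +], [S → . ; ; ;], [S → . ; S S] — shift-reduce conflict.
I15 contains reduce item [S → ; ; ; .] and shift items [S → . * S +], [S → . ; ; ;], [S → ; . ; ;], [S → ; ; . ;], [S → . ; S S] — shift-reduce conflict.
I16 contains reduce item [L → ; S .] and shift items [L → . ; S], [S → . * S +], [S → . ; ; ;], [S → . ; S S] — shift-reduce conflict.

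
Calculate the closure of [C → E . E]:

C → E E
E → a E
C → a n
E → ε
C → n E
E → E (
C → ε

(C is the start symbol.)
To compute CLOSURE, for each item [A → α.Bβ] where B is a non-terminal, add [B → .γ] for all productions B → γ; repeat for the newly added items until nothing changes.

Start with: [C → E . E]
  [C → E . E] has the dot before E: add [E → . a E], [E → .], [E → . E (]
No further items can be added.

CLOSURE = { [C → E . E], [E → . E (], [E → . a E], [E → .] }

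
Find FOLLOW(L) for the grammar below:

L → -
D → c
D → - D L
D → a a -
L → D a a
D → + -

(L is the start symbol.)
L is the start symbol, so $ ∈ FOLLOW(L).
In D → - D L: L is at the end, add FOLLOW(D)

The FOLLOW sets referred to above (computed the same way, to a fixed point):
  FOLLOW(D) = { '+', '-', 'a', 'c' }

Taking the union: FOLLOW(L) = { $, '+', '-', 'a', 'c' }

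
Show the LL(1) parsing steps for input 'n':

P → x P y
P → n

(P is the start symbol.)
LL(1) parsing maintains a stack (initially the start symbol over $) and the input. At each step: if the stack top is a terminal, match it against the current input token; if it is a non-terminal N, replace it with the RHS of M[N, lookahead] (the unique production whose predict set contains the lookahead).

Stack is shown with the top on the left.

Stack  Input  Action
--------------------
P $    n $    output P → n
n $    n $    match 'n'
$      $      accept

The string is accepted.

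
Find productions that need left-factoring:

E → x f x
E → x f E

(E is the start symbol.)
Left-factoring is needed when two productions for the same non-terminal
share a common prefix on the right-hand side.

Productions for E:
  E → x f x
  E → x f E

Found common prefix 'x f' in productions for E

Answer: Yes, E has productions with common prefix 'x f'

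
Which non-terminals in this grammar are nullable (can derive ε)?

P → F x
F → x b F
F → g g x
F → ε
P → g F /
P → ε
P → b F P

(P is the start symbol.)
ε-productions: F → ε, P → ε
So F, P are immediately nullable.
Every non-terminal is now nullable.
Nullable = { 'F', 'P' }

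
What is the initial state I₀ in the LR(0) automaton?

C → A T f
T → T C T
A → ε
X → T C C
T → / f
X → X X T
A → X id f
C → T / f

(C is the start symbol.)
First, augment the grammar with C' → C
I₀ = CLOSURE({ [C' → . C] }):
  [C' → . C] has the dot before C: add [C → . A T f], [C → . T / f]
  [C → . A T f] has the dot before A: add [A → .], [A → . X id f]
  [C → . T / f] has the dot before T: add [T → . T C T], [T → . / f]
  [A → . X id f] has the dot before X: add [X → . T C C], [X → . X X T]
No further items can be added.

I₀ = { [A → . X id f], [A → .], [C → . A T f], [C → . T / f], [C' → . C], [T → . / f], [T → . T C T], [X → . T C C], [X → . X X T] }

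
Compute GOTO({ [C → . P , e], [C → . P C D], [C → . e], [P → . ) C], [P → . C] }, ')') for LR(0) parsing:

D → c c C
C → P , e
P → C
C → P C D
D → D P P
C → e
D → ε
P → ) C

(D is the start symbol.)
{ [C → . P , e], [C → . P C D], [C → . e], [P → ) . C], [P → . ) C], [P → . C] }

GOTO(I, ')') = CLOSURE({ [A → αX.β] : [A → α.Xβ] ∈ I, X = ')' })

Items with dot before ')', with the dot advanced:
  [P → . ) C] → [P → ) . C]
Closure of the advanced items:
  [P → ) . C] has the dot before C: add [C → . P , e], [C → . P C D], [C → . e]
  [C → . P , e] has the dot before P: add [P → . C], [P → . ) C]

GOTO = { [C → . P , e], [C → . P C D], [C → . e], [P → ) . C], [P → . ) C], [P → . C] }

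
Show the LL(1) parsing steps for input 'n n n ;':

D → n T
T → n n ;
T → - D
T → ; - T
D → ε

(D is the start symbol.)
LL(1) parsing maintains a stack (initially the start symbol over $) and the input. At each step: if the stack top is a terminal, match it against the current input token; if it is a non-terminal N, replace it with the RHS of M[N, lookahead] (the unique production whose predict set contains the lookahead).

Stack is shown with the top on the left.

Stack    Input      Action
--------------------------
D $      n n n ; $  output D → n T
n T $    n n n ; $  match 'n'
T $      n n ; $    output T → n n ;
n n ; $  n n ; $    match 'n'
n ; $    n ; $      match 'n'
; $      ; $        match ';'
$        $          accept

The string is accepted.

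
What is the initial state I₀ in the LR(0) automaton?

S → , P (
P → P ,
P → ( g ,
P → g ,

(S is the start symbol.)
{ [S → . , P (], [S' → . S] }

First, augment the grammar with S' → S
I₀ = CLOSURE({ [S' → . S] }):
  [S' → . S] has the dot before S: add [S → . , P (]
No further items can be added.

I₀ = { [S → . , P (], [S' → . S] }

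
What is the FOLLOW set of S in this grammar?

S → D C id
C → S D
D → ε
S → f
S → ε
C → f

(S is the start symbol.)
{ $, 'id' }

S is the start symbol, so $ ∈ FOLLOW(S).
In C → S D: S is followed by D, add FIRST(D) \ {ε} = { }
  D is nullable, so also add FOLLOW(C)

The FOLLOW sets referred to above (computed the same way, to a fixed point):
  FOLLOW(C) = { 'id' }

Taking the union: FOLLOW(S) = { $, 'id' }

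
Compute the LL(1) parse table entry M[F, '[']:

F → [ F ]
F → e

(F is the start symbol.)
To find M[F, '['], we find productions for F where '[' is in the predict set (PREDICT(N → α) = (FIRST(α) \ {ε}) ∪ (FOLLOW(N) if α ⇒* ε)).

F → [ F ]: PREDICT = { '[' }
  '[' is in predict set, so this production goes in M[F, '[']
F → e: PREDICT = { 'e' }

M[F, '['] = F → [ F ]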